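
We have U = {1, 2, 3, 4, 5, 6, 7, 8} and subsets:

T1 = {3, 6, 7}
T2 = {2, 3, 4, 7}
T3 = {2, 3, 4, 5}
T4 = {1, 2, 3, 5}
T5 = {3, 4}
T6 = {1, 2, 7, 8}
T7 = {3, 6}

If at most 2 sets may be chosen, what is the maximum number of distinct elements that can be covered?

7

Choosing T3, T6 covers {1, 2, 3, 4, 5, 7, 8} — 7 elements.
No choice of 2 sets does better; here 6 is left uncovered.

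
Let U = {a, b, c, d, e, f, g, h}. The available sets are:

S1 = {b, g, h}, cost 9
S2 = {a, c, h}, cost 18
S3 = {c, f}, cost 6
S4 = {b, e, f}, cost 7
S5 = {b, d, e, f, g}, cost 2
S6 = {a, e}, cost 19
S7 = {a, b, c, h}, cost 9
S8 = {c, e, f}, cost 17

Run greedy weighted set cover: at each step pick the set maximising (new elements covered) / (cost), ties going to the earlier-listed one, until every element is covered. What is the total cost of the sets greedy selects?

11

Pick 1: S5 adds 5 new (b, d, e, f, g) at cost 2 (ratio 5/2).
Pick 2: S7 adds 3 new (a, c, h) at cost 9 (ratio 3/9).
Greedy total cost: 2 + 9 = 11.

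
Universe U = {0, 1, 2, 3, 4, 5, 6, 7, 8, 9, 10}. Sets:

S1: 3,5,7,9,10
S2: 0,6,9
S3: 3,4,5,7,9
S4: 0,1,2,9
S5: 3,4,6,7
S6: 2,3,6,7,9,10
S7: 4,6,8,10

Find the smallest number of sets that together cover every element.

3

S1, S4, S7 together cover {0, 1, 2, 3, 4, 5, 6, 7, 8, 9, 10} — every element.
No 2 of the 7 sets cover everything (all 21 pairs fall short), so 3 is minimum.
Greedy (largest uncovered first) would take S6, S3, S4, S7 — 4 sets — but 3 suffice.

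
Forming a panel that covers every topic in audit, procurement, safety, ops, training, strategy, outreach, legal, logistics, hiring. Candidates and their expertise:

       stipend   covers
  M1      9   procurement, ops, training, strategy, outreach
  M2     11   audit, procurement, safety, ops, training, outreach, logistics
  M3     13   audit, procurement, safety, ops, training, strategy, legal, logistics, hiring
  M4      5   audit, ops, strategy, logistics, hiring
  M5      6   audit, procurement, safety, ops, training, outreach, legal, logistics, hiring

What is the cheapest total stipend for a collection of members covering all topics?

11

M4, M5 cover every topic at stipend 5 + 6 = 11.
Any cover uses at least 2 members; among all covering selections none totals below 11.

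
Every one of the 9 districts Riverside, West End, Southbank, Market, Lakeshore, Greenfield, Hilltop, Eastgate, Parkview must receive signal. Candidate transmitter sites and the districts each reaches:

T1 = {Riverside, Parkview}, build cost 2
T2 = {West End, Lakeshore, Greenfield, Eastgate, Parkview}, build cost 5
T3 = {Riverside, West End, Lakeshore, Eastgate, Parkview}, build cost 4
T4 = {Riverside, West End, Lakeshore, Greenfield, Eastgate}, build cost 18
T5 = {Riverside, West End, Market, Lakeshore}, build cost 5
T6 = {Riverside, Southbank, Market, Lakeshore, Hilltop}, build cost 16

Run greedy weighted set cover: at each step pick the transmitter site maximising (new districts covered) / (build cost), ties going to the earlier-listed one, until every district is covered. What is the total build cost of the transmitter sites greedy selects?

Pick 1: T3 adds 5 new (Riverside, West End, Lakeshore, Eastgate, Parkview) at build cost 4 (ratio 5/4).
Pick 2: T2 adds 1 new (Greenfield) at build cost 5 (ratio 1/5).
Pick 3: T5 adds 1 new (Market) at build cost 5 (ratio 1/5).
Pick 4: T6 adds 2 new (Southbank, Hilltop) at build cost 16 (ratio 2/16).
Greedy total build cost: 4 + 5 + 5 + 16 = 30. (The true optimum is 21, so greedy overshoots here.)

30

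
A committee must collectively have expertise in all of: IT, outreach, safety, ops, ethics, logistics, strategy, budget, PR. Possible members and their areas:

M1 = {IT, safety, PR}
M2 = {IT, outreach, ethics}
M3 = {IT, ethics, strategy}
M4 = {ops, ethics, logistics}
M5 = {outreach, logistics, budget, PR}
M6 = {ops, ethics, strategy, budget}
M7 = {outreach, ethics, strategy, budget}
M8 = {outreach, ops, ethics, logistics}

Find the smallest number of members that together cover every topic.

M1, M4, M7 together cover {IT, outreach, safety, ops, ethics, logistics, strategy, budget, PR} — every topic.
No 2 of the 8 members cover everything (all 28 pairs fall short), so 3 is minimum.
Greedy (largest uncovered first) would take M5, M3, M1, M4 — 4 members — but 3 suffice.

3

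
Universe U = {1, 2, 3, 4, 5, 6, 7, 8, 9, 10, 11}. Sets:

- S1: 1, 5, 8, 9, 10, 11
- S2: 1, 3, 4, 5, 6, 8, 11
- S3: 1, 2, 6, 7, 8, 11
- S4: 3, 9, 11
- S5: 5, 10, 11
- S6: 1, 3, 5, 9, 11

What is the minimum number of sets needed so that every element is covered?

3

S1, S2, S3 together cover {1, 2, 3, 4, 5, 6, 7, 8, 9, 10, 11} — every element.
No 2 of the 6 sets cover everything (all 15 pairs fall short), so 3 is minimum.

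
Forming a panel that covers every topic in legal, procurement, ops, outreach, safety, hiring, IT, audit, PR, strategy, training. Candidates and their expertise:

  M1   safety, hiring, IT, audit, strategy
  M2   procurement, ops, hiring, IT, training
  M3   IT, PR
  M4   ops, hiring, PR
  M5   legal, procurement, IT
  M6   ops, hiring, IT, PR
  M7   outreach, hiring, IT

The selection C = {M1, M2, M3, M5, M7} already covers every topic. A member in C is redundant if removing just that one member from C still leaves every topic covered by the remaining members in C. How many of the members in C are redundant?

Drop M1: safety, audit, strategy uncovered — not redundant.
Drop M2: ops, training uncovered — not redundant.
Drop M3: PR uncovered — not redundant.
Drop M5: legal uncovered — not redundant.
Drop M7: outreach uncovered — not redundant.
None of the members in C is redundant.

0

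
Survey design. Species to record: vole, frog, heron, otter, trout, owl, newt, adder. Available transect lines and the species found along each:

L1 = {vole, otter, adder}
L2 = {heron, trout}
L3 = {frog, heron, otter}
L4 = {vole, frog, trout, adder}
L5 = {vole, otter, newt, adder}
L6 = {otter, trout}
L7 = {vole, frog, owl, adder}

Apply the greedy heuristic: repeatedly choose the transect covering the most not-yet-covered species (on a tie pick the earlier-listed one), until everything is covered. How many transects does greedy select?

4

Pick 1: L4 covers 4 new species (vole, frog, trout, adder).
Pick 2: L3 covers 2 new species (heron, otter).
Pick 3: L5 covers 1 new species (newt).
Pick 4: L7 covers 1 new species (owl).
Greedy uses 4 transects. (The true minimum is 3.)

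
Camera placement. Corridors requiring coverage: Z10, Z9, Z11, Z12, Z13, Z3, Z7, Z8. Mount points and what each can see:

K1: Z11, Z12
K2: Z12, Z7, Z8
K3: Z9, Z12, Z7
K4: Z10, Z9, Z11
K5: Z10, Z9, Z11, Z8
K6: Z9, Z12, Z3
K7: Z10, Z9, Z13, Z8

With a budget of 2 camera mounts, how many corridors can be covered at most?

Choosing K1, K7 covers {Z10, Z9, Z11, Z12, Z13, Z8} — 6 corridors.
No choice of 2 camera mounts does better; here Z3, Z7 are left uncovered.

6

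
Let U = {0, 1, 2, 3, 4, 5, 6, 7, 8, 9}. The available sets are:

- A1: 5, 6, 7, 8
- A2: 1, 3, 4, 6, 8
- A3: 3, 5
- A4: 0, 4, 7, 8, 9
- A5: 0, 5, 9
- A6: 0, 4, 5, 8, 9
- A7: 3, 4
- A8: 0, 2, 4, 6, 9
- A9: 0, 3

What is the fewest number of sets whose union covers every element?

A1, A2, A8 together cover {0, 1, 2, 3, 4, 5, 6, 7, 8, 9} — every element.
No 2 of the 9 sets cover everything (all 36 pairs fall short), so 3 is minimum.
Greedy (largest uncovered first) would take A2, A4, A1, A8 — 4 sets — but 3 suffice.

3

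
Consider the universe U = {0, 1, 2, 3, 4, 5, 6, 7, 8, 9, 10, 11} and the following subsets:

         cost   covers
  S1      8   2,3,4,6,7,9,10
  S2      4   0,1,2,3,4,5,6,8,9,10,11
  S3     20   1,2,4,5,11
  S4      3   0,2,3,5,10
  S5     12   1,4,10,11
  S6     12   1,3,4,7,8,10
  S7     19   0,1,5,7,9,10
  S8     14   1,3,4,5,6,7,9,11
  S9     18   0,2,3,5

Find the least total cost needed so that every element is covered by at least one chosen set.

S1, S2 cover every element at cost 8 + 4 = 12.
Any cover uses at least 2 sets; among all covering selections none totals below 12.

12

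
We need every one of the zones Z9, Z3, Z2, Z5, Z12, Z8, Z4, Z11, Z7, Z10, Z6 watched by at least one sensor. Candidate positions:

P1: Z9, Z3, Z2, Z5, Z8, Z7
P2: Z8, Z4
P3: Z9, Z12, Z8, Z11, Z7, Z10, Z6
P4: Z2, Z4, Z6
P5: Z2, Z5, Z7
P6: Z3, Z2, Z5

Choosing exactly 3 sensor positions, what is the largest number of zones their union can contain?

11

Choosing P1, P2, P3 covers {Z9, Z3, Z2, Z5, Z12, Z8, Z4, Z11, Z7, Z10, Z6} — 11 zones.
That is all 11 zones.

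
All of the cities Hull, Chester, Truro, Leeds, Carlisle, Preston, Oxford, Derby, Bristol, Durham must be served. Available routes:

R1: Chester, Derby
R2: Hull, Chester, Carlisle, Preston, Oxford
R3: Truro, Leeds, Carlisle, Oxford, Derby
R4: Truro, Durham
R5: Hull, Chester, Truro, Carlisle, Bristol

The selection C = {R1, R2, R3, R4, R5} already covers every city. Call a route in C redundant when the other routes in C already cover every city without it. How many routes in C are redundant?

1

Drop R1: the rest still cover every city — redundant.
Drop R2: Preston uncovered — not redundant.
Drop R3: Leeds uncovered — not redundant.
Drop R4: Durham uncovered — not redundant.
Drop R5: Bristol uncovered — not redundant.
1 redundant: R1.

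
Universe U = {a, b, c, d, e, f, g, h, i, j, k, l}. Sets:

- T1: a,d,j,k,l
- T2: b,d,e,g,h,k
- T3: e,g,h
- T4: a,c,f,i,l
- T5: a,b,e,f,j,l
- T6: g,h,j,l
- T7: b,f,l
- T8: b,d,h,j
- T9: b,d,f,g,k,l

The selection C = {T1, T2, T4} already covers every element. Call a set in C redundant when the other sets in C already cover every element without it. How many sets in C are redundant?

0

Drop T1: j uncovered — not redundant.
Drop T2: b, e, g, h uncovered — not redundant.
Drop T4: c, f, i uncovered — not redundant.
None of the sets in C is redundant.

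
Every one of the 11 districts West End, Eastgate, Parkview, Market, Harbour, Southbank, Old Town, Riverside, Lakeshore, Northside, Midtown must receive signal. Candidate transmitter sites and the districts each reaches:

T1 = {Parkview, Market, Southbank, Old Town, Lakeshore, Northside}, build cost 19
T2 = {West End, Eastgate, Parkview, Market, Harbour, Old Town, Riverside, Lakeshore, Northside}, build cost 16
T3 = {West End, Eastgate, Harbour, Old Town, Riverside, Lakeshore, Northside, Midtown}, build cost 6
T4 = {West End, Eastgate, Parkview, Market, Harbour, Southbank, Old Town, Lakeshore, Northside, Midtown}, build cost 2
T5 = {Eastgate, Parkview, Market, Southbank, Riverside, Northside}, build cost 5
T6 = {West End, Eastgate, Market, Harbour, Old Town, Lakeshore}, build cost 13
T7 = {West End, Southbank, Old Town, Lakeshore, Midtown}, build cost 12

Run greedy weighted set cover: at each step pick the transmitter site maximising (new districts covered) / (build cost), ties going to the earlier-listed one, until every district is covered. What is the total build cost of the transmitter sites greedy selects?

7

Pick 1: T4 adds 10 new (West End, Eastgate, Parkview, Market, Harbour, Southbank, Old Town, Lakeshore, Northside, Midtown) at build cost 2 (ratio 10/2).
Pick 2: T5 adds 1 new (Riverside) at build cost 5 (ratio 1/5).
Greedy total build cost: 2 + 5 = 7.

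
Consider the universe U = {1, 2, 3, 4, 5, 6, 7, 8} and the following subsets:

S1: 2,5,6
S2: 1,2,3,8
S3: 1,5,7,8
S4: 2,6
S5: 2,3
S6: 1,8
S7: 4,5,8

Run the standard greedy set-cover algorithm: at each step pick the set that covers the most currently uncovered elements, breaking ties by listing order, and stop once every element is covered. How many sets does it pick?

4

Pick 1: S2 covers 4 new elements (1, 2, 3, 8).
Pick 2: S1 covers 2 new elements (5, 6).
Pick 3: S3 covers 1 new elements (7).
Pick 4: S7 covers 1 new elements (4).
Greedy uses 4 sets.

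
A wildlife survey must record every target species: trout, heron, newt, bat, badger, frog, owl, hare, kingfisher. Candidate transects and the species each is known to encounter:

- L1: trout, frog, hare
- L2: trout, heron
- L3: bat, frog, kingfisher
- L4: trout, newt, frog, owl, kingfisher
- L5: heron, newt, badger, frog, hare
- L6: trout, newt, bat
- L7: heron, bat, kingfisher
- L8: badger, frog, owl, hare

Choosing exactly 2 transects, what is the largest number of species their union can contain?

Choosing L4, L5 covers {trout, heron, newt, badger, frog, owl, hare, kingfisher} — 8 species.
No choice of 2 transects does better; here bat is left uncovered.

8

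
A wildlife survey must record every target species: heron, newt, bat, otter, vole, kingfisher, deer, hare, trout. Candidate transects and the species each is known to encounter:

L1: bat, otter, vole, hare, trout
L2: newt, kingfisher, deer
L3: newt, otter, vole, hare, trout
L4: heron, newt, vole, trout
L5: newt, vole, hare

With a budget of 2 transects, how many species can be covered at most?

Choosing L1, L2 covers {newt, bat, otter, vole, kingfisher, deer, hare, trout} — 8 species.
No choice of 2 transects does better; here heron is left uncovered.

8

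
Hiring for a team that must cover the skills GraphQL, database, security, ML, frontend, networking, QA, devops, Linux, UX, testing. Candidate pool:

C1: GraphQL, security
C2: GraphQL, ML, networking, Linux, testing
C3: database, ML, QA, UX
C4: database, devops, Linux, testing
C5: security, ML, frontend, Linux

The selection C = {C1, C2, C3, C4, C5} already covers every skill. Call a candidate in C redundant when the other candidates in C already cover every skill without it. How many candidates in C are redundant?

1

Drop C1: the rest still cover every skill — redundant.
Drop C2: networking uncovered — not redundant.
Drop C3: QA, UX uncovered — not redundant.
Drop C4: devops uncovered — not redundant.
Drop C5: frontend uncovered — not redundant.
1 redundant: C1.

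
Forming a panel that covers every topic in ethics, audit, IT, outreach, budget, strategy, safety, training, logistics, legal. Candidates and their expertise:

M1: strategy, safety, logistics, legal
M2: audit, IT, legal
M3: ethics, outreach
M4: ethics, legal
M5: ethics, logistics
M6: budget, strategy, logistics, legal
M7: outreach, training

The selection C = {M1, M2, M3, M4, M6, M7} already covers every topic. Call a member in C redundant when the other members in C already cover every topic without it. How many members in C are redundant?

2

Drop M1: safety uncovered — not redundant.
Drop M2: audit, IT uncovered — not redundant.
Drop M3: the rest still cover every topic — redundant.
Drop M4: the rest still cover every topic — redundant.
Drop M6: budget uncovered — not redundant.
Drop M7: training uncovered — not redundant.
2 redundant: M3, M4.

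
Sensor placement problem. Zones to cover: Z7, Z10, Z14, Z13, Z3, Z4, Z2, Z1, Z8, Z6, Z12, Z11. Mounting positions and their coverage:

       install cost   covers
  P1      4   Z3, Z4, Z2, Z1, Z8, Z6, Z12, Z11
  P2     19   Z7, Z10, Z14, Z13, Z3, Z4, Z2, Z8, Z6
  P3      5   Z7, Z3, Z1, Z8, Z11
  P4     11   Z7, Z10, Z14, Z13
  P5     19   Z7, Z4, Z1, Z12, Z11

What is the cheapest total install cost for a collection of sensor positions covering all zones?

P1, P4 cover every zone at install cost 4 + 11 = 15.
Any cover uses at least 2 sensor positions; among all covering selections none totals below 15.

15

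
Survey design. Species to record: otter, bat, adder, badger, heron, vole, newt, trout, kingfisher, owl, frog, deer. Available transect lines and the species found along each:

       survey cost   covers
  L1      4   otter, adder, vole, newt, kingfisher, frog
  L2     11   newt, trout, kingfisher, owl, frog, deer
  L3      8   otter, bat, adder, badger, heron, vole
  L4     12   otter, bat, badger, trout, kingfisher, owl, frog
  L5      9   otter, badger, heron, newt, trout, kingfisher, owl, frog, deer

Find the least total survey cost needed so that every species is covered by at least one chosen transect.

17

L3, L5 cover every species at survey cost 8 + 9 = 17.
Any cover uses at least 2 transects; among all covering selections none totals below 17.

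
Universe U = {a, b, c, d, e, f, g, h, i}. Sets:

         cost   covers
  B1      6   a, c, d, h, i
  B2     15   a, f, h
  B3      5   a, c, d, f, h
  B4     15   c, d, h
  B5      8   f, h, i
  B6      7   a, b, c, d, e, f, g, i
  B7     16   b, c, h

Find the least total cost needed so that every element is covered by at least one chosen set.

12

B3, B6 cover every element at cost 5 + 7 = 12.
Any cover uses at least 2 sets; among all covering selections none totals below 12.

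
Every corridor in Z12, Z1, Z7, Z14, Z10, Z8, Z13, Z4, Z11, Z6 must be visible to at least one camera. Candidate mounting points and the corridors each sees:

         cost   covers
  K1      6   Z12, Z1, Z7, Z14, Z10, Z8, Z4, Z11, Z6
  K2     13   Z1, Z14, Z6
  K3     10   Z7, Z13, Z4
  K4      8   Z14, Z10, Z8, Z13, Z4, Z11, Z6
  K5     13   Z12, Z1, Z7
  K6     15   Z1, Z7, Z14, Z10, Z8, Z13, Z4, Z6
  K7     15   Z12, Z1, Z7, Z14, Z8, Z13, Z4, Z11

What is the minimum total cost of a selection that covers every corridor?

K1, K4 cover every corridor at cost 6 + 8 = 14.
Any cover uses at least 2 camera mounts; among all covering selections none totals below 14.

14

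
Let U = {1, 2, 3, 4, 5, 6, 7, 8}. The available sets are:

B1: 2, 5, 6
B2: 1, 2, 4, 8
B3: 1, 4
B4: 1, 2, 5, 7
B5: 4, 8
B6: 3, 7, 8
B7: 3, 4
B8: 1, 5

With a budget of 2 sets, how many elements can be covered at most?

Choosing B1, B2 covers {1, 2, 4, 5, 6, 8} — 6 elements.
No choice of 2 sets does better; here 3, 7 are left uncovered.

6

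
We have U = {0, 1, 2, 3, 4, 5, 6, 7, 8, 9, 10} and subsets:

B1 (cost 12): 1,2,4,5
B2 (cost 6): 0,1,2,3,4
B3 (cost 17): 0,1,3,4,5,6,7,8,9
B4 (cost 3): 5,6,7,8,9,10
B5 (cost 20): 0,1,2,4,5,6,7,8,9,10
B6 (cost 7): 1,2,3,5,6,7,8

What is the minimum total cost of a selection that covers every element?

B2, B4 cover every element at cost 6 + 3 = 9.
Any cover uses at least 2 sets; among all covering selections none totals below 9.

9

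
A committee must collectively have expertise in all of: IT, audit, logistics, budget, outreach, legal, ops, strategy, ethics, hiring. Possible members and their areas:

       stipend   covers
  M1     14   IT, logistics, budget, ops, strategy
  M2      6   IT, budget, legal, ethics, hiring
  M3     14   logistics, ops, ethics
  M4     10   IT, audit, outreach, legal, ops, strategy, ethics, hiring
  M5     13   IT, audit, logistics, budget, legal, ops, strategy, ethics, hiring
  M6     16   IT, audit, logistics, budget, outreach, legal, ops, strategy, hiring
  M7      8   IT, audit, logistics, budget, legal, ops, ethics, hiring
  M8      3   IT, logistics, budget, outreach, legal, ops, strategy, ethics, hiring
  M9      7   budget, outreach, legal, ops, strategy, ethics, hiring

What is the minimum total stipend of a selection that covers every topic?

11

M7, M8 cover every topic at stipend 8 + 3 = 11.
Any cover uses at least 2 members; among all covering selections none totals below 11.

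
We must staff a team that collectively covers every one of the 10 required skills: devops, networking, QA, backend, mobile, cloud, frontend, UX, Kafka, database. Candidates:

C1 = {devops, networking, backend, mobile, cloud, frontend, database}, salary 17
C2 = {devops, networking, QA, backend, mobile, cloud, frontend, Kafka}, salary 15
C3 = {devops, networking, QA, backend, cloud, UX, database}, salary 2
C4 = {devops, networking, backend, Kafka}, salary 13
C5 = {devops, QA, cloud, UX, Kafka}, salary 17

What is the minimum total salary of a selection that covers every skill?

C2, C3 cover every skill at salary 15 + 2 = 17.
Any cover uses at least 2 candidates; among all covering selections none totals below 17.

17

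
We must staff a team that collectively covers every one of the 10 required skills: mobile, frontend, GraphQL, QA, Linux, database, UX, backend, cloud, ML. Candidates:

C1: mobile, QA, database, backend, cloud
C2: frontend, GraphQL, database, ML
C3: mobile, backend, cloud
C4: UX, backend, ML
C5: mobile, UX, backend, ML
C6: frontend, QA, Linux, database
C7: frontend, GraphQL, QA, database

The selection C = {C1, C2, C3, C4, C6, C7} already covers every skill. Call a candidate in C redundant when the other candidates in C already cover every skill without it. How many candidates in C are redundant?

Drop C1: the rest still cover every skill — redundant.
Drop C2: the rest still cover every skill — redundant.
Drop C3: the rest still cover every skill — redundant.
Drop C4: UX uncovered — not redundant.
Drop C6: Linux uncovered — not redundant.
Drop C7: the rest still cover every skill — redundant.
4 redundant: C1, C2, C3, C7.

4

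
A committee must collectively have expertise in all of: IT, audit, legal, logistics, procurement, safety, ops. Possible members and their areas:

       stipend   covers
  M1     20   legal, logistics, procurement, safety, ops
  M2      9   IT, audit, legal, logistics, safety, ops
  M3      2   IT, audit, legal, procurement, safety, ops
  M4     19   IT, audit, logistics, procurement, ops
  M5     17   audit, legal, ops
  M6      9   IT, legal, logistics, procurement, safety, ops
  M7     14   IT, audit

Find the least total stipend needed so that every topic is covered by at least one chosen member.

11

M2, M3 cover every topic at stipend 9 + 2 = 11.
Any cover uses at least 2 members; among all covering selections none totals below 11.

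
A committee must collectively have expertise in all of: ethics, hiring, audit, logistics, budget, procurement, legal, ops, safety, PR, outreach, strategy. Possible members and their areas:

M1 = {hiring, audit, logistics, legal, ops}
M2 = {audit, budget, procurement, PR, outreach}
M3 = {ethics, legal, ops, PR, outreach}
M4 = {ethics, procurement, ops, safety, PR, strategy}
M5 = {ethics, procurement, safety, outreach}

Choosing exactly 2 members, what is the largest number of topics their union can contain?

Choosing M1, M4 covers {ethics, hiring, audit, logistics, procurement, legal, ops, safety, PR, strategy} — 10 topics.
No choice of 2 members does better; here budget, outreach are left uncovered.

10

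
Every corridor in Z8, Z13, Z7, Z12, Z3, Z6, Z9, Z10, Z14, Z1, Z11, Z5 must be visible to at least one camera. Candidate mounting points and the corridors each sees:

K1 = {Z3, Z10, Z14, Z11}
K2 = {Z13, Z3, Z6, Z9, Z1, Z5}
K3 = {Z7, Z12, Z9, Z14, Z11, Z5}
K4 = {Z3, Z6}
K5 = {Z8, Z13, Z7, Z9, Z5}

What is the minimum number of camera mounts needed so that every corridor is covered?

K1, K2, K3, K5 together cover {Z8, Z13, Z7, Z12, Z3, Z6, Z9, Z10, Z14, Z1, Z11, Z5} — every corridor.
No 3 of the 5 camera mounts cover everything (all 10 triples fall short), so 4 is minimum.

4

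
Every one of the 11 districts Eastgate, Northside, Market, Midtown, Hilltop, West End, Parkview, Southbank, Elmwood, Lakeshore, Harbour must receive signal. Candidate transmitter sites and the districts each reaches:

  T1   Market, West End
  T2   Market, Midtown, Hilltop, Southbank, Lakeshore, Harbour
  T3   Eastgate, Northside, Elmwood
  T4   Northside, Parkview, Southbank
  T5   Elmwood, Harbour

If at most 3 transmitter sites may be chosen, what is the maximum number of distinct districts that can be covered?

10

Choosing T1, T2, T3 covers {Eastgate, Northside, Market, Midtown, Hilltop, West End, Southbank, Elmwood, Lakeshore, Harbour} — 10 districts.
No choice of 3 transmitter sites does better; here Parkview is left uncovered.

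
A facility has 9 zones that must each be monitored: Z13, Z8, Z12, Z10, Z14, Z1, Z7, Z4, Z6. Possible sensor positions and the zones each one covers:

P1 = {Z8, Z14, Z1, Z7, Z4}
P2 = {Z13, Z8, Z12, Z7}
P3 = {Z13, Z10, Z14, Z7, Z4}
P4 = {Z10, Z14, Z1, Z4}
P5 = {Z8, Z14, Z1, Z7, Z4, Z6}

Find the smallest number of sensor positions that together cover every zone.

P2, P3, P5 together cover {Z13, Z8, Z12, Z10, Z14, Z1, Z7, Z4, Z6} — every zone.
No 2 of the 5 sensor positions cover everything (all 10 pairs fall short), so 3 is minimum.

3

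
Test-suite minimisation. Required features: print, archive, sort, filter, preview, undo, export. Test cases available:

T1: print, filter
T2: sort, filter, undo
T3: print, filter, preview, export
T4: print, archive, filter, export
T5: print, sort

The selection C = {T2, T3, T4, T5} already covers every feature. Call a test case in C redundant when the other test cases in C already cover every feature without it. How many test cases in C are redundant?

Drop T2: undo uncovered — not redundant.
Drop T3: preview uncovered — not redundant.
Drop T4: archive uncovered — not redundant.
Drop T5: the rest still cover every feature — redundant.
1 redundant: T5.

1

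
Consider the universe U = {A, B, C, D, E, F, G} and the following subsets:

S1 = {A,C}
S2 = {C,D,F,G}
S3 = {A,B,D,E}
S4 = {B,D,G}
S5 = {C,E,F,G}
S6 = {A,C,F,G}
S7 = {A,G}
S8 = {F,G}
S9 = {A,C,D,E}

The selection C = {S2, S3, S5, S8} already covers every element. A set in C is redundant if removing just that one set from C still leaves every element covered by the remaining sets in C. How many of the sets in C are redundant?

3

Drop S2: the rest still cover every element — redundant.
Drop S3: A, B uncovered — not redundant.
Drop S5: the rest still cover every element — redundant.
Drop S8: the rest still cover every element — redundant.
3 redundant: S2, S5, S8.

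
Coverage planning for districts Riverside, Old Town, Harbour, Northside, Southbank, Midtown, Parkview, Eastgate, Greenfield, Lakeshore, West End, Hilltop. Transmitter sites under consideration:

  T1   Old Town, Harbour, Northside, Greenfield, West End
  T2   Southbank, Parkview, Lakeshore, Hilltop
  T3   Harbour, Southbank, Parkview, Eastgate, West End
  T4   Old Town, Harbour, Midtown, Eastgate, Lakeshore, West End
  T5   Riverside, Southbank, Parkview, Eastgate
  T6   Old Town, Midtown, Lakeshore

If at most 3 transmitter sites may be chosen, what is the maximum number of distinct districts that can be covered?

11

Choosing T1, T2, T4 covers {Old Town, Harbour, Northside, Southbank, Midtown, Parkview, Eastgate, Greenfield, Lakeshore, West End, Hilltop} — 11 districts.
No choice of 3 transmitter sites does better; here Riverside is left uncovered.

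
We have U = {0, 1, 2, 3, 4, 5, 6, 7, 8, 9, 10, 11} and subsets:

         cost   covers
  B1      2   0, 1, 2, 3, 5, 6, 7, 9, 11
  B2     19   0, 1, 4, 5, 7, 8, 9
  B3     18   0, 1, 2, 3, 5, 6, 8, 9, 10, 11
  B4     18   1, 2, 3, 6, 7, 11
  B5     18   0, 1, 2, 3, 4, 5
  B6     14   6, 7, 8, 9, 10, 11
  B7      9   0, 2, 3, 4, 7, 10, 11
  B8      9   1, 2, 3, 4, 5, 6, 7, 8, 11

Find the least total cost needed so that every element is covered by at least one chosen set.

B1, B7, B8 cover every element at cost 2 + 9 + 9 = 20.
Any cover uses at least 2 sets; among all covering selections none totals below 20.

20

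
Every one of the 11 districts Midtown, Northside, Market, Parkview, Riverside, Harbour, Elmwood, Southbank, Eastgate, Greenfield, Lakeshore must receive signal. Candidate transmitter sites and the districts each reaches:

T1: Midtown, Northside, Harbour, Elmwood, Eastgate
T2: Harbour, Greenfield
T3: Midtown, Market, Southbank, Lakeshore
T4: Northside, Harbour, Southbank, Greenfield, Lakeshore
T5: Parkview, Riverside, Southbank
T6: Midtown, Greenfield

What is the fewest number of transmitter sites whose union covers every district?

T1, T2, T3, T5 together cover {Midtown, Northside, Market, Parkview, Riverside, Harbour, Elmwood, Southbank, Eastgate, Greenfield, Lakeshore} — every district.
No 3 of the 6 transmitter sites cover everything (all 20 triples fall short), so 4 is minimum.

4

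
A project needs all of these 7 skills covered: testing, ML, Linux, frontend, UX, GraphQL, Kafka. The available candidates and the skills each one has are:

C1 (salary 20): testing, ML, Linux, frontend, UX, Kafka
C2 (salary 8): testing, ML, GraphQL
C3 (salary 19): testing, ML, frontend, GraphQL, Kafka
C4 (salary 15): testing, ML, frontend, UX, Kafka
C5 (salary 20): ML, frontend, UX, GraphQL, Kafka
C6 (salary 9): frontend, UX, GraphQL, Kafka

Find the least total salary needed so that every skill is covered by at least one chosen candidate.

C1, C2 cover every skill at salary 20 + 8 = 28.
Any cover uses at least 2 candidates; among all covering selections none totals below 28.

28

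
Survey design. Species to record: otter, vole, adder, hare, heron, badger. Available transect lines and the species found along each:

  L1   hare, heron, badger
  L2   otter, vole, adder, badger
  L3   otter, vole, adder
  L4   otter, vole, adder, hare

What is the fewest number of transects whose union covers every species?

L1, L2 together cover {otter, vole, adder, hare, heron, badger} — every species.
No single transect contains all 6 species, so 2 is optimal.

2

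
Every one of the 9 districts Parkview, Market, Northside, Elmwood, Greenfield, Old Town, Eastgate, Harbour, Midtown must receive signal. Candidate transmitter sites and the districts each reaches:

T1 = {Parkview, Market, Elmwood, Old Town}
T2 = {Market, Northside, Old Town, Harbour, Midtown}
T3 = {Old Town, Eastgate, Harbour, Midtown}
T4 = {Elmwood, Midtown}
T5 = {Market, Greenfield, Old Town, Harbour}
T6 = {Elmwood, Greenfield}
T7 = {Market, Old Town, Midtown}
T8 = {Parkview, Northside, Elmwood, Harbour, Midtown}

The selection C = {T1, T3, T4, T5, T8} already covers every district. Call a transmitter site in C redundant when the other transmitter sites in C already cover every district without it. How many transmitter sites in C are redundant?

Drop T1: the rest still cover every district — redundant.
Drop T3: Eastgate uncovered — not redundant.
Drop T4: the rest still cover every district — redundant.
Drop T5: Greenfield uncovered — not redundant.
Drop T8: Northside uncovered — not redundant.
2 redundant: T1, T4.

2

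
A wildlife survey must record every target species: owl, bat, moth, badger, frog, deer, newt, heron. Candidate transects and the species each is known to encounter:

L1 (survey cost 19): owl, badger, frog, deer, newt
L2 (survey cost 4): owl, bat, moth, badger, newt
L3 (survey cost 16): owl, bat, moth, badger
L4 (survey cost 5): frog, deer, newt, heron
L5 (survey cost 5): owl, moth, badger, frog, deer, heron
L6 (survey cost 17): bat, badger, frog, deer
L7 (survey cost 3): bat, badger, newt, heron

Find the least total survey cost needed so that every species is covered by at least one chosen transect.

8

L5, L7 cover every species at survey cost 5 + 3 = 8.
Any cover uses at least 2 transects; among all covering selections none totals below 8.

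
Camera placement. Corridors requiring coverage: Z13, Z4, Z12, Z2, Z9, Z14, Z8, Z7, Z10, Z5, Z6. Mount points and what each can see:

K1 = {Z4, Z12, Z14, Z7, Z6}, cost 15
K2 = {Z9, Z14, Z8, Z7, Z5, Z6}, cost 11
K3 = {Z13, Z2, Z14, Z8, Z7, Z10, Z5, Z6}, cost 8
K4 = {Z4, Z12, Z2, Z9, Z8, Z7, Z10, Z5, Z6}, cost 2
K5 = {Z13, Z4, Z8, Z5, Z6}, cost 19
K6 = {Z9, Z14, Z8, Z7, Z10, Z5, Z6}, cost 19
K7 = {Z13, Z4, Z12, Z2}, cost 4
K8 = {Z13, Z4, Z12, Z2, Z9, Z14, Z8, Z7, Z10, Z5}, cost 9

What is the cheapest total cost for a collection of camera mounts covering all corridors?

10

K3, K4 cover every corridor at cost 8 + 2 = 10.
Any cover uses at least 2 camera mounts; among all covering selections none totals below 10.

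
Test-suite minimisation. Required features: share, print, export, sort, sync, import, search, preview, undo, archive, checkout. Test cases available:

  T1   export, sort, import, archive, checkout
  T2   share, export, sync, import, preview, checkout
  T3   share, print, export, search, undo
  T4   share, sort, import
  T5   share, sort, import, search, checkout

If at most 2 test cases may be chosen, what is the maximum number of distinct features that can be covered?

Choosing T1, T3 covers {share, print, export, sort, import, search, undo, archive, checkout} — 9 features.
No choice of 2 test cases does better; here sync, preview are left uncovered.

9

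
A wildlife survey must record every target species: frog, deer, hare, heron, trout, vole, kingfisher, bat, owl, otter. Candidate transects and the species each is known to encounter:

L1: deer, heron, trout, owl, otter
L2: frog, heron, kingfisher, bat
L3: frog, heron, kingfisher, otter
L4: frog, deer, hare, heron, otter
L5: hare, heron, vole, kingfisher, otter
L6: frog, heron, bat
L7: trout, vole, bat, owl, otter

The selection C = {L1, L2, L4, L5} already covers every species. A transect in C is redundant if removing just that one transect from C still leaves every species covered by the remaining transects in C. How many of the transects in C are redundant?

1

Drop L1: trout, owl uncovered — not redundant.
Drop L2: bat uncovered — not redundant.
Drop L4: the rest still cover every species — redundant.
Drop L5: vole uncovered — not redundant.
1 redundant: L4.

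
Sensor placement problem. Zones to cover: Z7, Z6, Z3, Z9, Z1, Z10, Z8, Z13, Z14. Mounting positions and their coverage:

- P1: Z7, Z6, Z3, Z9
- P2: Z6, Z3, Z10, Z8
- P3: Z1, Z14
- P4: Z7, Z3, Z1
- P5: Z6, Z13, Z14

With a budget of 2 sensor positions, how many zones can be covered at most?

6

Choosing P1, P2 covers {Z7, Z6, Z3, Z9, Z10, Z8} — 6 zones.
No choice of 2 sensor positions does better; here Z1, Z13, Z14 are left uncovered.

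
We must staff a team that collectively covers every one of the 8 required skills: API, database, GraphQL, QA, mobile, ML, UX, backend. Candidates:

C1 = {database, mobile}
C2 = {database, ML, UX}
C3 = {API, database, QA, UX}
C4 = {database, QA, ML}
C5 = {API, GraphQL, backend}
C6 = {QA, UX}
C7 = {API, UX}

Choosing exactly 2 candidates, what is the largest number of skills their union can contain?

Choosing C2, C5 covers {API, database, GraphQL, ML, UX, backend} — 6 skills.
No choice of 2 candidates does better; here QA, mobile are left uncovered.

6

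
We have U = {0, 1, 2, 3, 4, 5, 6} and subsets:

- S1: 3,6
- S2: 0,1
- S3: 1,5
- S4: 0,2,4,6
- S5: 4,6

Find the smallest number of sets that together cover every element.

S1, S3, S4 together cover {0, 1, 2, 3, 4, 5, 6} — every element.
No 2 of the 5 sets cover everything (all 10 pairs fall short), so 3 is minimum.

3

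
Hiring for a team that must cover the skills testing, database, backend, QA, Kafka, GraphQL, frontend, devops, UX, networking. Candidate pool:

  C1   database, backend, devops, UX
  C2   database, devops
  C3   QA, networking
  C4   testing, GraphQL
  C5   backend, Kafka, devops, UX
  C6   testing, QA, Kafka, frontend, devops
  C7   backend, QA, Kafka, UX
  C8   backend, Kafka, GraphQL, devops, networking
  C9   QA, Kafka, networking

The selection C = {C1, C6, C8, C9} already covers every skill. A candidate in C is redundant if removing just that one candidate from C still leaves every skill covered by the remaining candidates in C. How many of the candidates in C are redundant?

Drop C1: database, UX uncovered — not redundant.
Drop C6: testing, frontend uncovered — not redundant.
Drop C8: GraphQL uncovered — not redundant.
Drop C9: the rest still cover every skill — redundant.
1 redundant: C9.

1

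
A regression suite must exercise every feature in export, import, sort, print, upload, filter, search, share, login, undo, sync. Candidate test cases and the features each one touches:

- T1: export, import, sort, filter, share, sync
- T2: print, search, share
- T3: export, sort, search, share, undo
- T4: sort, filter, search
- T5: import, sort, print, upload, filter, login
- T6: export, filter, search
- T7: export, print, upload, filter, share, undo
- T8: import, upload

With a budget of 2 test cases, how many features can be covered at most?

Choosing T3, T5 covers {export, import, sort, print, upload, filter, search, share, login, undo} — 10 features.
No choice of 2 test cases does better; here sync is left uncovered.

10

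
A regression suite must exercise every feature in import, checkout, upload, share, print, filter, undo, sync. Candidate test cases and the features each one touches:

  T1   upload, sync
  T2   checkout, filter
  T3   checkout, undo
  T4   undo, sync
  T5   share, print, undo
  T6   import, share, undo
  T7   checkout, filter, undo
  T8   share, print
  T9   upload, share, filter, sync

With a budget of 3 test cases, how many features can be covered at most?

7

Choosing T1, T2, T5 covers {checkout, upload, share, print, filter, undo, sync} — 7 features.
No choice of 3 test cases does better; here import is left uncovered.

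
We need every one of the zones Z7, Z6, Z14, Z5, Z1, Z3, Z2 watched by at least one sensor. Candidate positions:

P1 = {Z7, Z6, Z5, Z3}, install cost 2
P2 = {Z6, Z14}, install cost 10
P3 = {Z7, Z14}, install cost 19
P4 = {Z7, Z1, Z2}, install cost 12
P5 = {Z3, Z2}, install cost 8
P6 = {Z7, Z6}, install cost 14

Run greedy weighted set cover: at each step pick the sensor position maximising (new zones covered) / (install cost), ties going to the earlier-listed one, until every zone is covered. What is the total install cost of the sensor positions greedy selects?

Pick 1: P1 adds 4 new (Z7, Z6, Z5, Z3) at install cost 2 (ratio 4/2).
Pick 2: P4 adds 2 new (Z1, Z2) at install cost 12 (ratio 2/12).
Pick 3: P2 adds 1 new (Z14) at install cost 10 (ratio 1/10).
Greedy total install cost: 2 + 12 + 10 = 24.

24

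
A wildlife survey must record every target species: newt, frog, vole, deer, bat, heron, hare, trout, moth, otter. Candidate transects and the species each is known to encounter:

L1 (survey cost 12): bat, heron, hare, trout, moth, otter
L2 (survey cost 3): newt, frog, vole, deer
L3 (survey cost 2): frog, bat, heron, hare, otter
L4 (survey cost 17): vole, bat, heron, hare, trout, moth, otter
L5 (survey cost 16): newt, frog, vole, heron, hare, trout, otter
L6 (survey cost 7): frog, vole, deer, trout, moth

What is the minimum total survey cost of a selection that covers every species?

12

L2, L3, L6 cover every species at survey cost 3 + 2 + 7 = 12.
Any cover uses at least 2 transects; among all covering selections none totals below 12.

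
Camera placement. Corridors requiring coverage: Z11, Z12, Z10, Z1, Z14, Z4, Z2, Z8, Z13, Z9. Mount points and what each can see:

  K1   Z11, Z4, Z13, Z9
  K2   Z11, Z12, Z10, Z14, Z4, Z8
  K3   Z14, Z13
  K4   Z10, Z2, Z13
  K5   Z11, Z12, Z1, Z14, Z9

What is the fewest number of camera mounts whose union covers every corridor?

K2, K4, K5 together cover {Z11, Z12, Z10, Z1, Z14, Z4, Z2, Z8, Z13, Z9} — every corridor.
No 2 of the 5 camera mounts cover everything (all 10 pairs fall short), so 3 is minimum.
Greedy (largest uncovered first) would take K2, K1, K4, K5 — 4 camera mounts — but 3 suffice.

3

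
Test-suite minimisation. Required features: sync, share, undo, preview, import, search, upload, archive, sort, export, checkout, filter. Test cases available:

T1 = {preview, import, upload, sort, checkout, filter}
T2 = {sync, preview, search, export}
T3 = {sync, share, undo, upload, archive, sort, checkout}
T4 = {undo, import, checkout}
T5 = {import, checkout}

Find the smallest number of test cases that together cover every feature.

T1, T2, T3 together cover {sync, share, undo, preview, import, search, upload, archive, sort, export, checkout, filter} — every feature.
No 2 of the 5 test cases cover everything (all 10 pairs fall short), so 3 is minimum.

3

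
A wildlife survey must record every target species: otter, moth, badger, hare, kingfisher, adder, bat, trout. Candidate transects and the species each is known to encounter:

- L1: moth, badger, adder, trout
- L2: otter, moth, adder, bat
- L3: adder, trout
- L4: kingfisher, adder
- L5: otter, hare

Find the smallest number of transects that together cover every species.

L1, L2, L4, L5 together cover {otter, moth, badger, hare, kingfisher, adder, bat, trout} — every species.
No 3 of the 5 transects cover everything (all 10 triples fall short), so 4 is minimum.

4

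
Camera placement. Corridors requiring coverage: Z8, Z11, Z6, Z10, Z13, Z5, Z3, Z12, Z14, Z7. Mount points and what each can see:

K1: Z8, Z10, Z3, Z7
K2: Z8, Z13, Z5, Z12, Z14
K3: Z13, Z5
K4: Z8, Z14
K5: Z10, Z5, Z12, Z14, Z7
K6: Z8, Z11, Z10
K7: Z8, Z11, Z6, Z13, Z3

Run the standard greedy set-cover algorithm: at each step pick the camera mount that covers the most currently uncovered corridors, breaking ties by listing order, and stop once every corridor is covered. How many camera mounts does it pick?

3

Pick 1: K2 covers 5 new corridors (Z8, Z13, Z5, Z12, Z14).
Pick 2: K1 covers 3 new corridors (Z10, Z3, Z7).
Pick 3: K7 covers 2 new corridors (Z11, Z6).
Greedy uses 3 camera mounts. (The true minimum is 2.)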